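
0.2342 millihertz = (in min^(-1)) 0.01405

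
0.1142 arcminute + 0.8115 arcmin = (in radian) 0.0002693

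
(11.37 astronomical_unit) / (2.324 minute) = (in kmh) 4.391e+10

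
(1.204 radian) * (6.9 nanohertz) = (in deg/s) 4.76e-07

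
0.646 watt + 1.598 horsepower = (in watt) 1192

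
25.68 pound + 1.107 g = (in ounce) 410.9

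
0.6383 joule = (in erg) 6.383e+06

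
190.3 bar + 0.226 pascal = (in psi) 2760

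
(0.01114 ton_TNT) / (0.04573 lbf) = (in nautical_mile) 1.237e+05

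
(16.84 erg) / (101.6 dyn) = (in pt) 4.698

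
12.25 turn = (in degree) 4410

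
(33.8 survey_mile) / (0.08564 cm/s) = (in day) 735.2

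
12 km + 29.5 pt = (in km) 12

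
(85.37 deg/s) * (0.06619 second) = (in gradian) 6.278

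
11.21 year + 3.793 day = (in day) 4095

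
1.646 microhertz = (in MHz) 1.646e-12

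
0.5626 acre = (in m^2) 2277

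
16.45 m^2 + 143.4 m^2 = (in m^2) 159.8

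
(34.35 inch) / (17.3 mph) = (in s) 0.1128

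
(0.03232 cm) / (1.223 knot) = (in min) 8.562e-06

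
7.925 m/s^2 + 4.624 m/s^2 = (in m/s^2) 12.55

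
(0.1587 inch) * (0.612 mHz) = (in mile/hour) 5.518e-06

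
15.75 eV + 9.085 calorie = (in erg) 3.801e+08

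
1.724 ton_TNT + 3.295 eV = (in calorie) 1.724e+09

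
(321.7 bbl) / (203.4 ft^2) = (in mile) 0.001682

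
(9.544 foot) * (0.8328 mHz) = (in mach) 7.115e-06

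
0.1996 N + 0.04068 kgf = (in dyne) 5.985e+04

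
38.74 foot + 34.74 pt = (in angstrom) 1.182e+11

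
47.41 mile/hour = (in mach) 0.06224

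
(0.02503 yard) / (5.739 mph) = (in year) 2.829e-10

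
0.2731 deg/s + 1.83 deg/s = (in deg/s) 2.103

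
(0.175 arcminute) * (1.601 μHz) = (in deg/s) 4.67e-09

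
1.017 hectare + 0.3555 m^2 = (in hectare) 1.017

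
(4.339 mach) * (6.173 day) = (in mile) 4.896e+05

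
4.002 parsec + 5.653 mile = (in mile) 7.673e+13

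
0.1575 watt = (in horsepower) 0.0002112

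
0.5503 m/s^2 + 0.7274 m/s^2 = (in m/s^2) 1.278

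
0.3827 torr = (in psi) 0.0074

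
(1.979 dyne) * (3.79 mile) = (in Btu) 0.0001144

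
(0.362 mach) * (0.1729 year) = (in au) 0.004493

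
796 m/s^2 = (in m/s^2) 796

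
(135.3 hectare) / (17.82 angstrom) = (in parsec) 0.02461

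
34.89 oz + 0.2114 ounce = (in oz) 35.1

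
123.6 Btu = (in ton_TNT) 3.117e-05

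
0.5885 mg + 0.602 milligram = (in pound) 2.625e-06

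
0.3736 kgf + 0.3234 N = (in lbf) 0.8964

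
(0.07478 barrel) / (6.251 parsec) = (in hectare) 6.164e-24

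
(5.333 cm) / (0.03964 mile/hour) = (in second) 3.009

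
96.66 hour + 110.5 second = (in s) 3.481e+05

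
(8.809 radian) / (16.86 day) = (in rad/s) 6.047e-06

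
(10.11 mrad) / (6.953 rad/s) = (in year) 4.611e-11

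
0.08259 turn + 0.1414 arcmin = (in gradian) 33.04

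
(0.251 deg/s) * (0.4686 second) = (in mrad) 2.053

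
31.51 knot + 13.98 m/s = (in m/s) 30.19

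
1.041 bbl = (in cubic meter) 0.1655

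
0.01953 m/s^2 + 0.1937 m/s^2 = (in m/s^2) 0.2132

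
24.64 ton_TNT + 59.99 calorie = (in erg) 1.031e+18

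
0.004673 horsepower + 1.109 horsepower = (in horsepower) 1.114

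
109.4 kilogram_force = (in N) 1073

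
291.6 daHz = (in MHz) 0.002916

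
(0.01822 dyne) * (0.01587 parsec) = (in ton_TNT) 0.02132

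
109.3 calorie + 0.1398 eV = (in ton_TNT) 1.093e-07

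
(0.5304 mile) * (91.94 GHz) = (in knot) 1.526e+14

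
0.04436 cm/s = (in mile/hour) 0.0009923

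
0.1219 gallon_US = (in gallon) 0.1219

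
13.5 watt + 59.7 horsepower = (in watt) 4.453e+04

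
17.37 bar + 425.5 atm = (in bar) 448.5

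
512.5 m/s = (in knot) 996.2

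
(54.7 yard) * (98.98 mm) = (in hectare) 0.0004951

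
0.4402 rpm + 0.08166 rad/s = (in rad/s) 0.1278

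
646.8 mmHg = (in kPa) 86.23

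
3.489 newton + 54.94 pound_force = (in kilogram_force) 25.28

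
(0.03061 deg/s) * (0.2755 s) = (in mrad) 0.1472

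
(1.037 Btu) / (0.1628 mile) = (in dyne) 4.176e+05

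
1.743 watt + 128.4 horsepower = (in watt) 9.575e+04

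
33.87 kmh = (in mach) 0.02763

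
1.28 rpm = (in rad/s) 0.134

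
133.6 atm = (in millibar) 1.354e+05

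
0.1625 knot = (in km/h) 0.3009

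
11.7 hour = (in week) 0.06964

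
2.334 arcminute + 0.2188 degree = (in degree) 0.2577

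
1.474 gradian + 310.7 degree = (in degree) 312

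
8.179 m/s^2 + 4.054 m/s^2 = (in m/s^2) 12.23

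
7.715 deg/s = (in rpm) 1.286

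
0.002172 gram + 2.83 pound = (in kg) 1.284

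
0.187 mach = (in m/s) 63.67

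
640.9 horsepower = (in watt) 4.779e+05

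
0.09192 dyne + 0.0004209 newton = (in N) 0.0004218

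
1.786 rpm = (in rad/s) 0.187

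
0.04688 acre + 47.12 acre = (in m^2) 1.909e+05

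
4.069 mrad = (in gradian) 0.259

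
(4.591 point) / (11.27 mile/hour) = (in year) 1.019e-11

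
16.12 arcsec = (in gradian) 0.004975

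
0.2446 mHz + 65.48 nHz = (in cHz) 0.02447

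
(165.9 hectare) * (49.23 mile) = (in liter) 1.314e+14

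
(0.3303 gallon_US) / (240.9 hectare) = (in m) 5.19e-10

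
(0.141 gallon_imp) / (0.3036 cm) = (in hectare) 2.111e-05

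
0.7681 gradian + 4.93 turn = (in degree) 1775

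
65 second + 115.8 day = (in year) 0.3173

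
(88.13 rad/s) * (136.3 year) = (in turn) 6.029e+10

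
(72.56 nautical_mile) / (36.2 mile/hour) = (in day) 0.09611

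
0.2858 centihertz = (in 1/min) 0.1715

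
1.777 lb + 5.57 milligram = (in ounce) 28.43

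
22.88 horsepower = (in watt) 1.706e+04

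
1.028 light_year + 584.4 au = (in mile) 6.098e+12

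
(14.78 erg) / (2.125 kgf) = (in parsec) 2.298e-24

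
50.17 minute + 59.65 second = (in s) 3070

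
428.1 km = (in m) 4.281e+05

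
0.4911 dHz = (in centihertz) 4.911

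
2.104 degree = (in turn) 0.005844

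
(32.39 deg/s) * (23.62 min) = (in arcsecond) 1.653e+08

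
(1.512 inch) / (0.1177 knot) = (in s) 0.6343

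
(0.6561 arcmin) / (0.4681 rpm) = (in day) 4.506e-08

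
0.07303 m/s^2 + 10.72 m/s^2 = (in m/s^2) 10.79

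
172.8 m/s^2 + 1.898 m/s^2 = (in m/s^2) 174.7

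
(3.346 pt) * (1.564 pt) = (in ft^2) 7.01e-06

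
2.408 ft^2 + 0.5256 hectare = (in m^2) 5256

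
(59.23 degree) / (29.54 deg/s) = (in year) 6.358e-08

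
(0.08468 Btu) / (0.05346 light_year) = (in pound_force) 3.971e-14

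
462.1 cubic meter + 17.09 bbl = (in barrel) 2924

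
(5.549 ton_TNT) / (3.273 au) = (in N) 0.04742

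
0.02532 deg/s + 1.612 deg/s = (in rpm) 0.2729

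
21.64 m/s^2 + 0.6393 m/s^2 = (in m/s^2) 22.28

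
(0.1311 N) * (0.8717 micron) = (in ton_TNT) 2.731e-17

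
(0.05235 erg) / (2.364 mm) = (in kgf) 2.258e-07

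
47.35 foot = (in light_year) 1.525e-15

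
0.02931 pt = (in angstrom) 1.034e+05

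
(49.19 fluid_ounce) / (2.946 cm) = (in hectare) 4.938e-06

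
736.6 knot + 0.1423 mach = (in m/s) 427.4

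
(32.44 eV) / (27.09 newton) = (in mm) 1.919e-16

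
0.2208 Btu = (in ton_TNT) 5.568e-08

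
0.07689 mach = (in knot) 50.89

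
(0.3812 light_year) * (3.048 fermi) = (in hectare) 0.001099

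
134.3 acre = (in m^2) 5.435e+05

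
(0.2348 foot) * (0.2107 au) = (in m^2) 2.256e+09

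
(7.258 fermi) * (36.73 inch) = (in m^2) 6.771e-15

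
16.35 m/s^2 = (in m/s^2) 16.35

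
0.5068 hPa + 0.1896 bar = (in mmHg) 142.6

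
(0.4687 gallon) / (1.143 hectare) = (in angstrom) 1552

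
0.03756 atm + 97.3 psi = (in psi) 97.85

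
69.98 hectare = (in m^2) 6.998e+05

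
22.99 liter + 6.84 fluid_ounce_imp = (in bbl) 0.1458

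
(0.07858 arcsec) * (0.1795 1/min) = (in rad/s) 1.14e-09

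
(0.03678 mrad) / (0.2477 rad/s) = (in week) 2.455e-10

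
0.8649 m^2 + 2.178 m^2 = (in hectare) 0.0003043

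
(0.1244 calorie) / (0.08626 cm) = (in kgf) 61.53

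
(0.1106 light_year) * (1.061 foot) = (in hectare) 3.384e+10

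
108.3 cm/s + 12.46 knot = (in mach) 0.02201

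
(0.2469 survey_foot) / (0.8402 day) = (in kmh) 3.732e-06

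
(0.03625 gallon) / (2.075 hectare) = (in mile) 4.109e-12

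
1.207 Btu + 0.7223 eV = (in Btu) 1.207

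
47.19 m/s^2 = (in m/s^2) 47.19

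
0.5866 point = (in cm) 0.02069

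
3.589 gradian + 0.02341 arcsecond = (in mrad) 56.38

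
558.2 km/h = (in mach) 0.4554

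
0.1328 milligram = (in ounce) 4.684e-06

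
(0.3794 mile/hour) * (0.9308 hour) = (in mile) 0.3531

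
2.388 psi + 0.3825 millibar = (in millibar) 165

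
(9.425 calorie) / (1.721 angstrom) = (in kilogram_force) 2.337e+10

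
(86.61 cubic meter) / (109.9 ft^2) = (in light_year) 8.966e-16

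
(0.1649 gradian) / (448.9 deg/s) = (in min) 5.51e-06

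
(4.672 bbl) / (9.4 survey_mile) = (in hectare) 4.91e-09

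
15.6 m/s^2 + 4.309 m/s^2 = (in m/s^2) 19.91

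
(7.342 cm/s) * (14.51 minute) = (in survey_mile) 0.03972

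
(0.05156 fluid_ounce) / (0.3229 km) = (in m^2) 4.722e-09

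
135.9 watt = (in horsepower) 0.1822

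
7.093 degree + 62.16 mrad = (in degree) 10.65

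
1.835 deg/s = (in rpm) 0.3058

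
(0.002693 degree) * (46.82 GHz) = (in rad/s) 2.201e+06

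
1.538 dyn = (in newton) 1.538e-05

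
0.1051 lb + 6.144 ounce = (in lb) 0.4891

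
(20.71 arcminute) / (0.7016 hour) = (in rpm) 2.278e-05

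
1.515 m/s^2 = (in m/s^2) 1.515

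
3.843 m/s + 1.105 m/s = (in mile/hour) 11.07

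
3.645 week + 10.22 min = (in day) 25.52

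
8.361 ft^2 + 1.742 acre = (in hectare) 0.705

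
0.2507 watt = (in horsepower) 0.0003362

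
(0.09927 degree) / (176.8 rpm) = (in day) 1.083e-09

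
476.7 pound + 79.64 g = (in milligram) 2.163e+08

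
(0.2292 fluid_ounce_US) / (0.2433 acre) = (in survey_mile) 4.278e-12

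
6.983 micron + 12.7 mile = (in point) 5.794e+07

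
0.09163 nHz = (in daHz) 9.163e-12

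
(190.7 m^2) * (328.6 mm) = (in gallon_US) 1.655e+04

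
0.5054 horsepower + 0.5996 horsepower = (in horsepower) 1.105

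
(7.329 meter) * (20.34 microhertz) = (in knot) 0.0002898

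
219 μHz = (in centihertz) 0.0219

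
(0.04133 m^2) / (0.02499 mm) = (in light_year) 1.748e-13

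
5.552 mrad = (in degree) 0.3181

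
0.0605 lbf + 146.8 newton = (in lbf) 33.06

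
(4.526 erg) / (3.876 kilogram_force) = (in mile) 7.399e-12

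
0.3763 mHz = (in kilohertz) 3.763e-07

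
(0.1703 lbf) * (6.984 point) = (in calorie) 0.0004461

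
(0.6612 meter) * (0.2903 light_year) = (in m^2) 1.816e+15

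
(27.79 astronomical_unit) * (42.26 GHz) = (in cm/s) 1.757e+25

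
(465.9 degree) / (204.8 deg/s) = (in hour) 0.0006319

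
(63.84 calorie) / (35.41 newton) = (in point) 2.138e+04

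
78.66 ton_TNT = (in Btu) 3.119e+08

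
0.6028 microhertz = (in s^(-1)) 6.028e-07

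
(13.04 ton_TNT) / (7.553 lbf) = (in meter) 1.624e+09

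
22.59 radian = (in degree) 1294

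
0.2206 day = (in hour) 5.294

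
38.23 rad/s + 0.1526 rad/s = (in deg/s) 2199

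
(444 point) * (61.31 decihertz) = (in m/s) 0.9603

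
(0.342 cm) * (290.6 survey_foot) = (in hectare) 3.029e-05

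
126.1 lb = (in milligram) 5.72e+07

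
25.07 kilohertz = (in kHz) 25.07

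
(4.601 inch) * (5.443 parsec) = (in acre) 4.85e+12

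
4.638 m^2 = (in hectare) 0.0004638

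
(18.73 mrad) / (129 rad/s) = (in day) 1.68e-09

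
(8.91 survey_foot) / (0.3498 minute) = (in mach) 0.00038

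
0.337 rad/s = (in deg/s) 19.31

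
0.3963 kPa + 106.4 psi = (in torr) 5505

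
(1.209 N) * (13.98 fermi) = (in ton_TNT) 4.04e-24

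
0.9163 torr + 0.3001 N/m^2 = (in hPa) 1.225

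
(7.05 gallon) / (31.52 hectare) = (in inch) 3.333e-06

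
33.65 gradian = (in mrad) 528.6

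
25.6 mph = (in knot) 22.25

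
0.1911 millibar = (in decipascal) 191.1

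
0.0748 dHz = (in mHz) 7.48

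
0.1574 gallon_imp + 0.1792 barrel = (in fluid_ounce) 987.6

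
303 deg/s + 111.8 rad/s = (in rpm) 1118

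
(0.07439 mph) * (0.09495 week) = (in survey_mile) 1.187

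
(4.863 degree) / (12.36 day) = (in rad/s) 7.948e-08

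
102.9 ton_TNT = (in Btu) 4.081e+08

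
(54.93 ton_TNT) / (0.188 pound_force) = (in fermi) 2.748e+26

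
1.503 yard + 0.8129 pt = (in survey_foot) 4.51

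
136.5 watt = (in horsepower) 0.183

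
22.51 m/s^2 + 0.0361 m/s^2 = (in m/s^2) 22.55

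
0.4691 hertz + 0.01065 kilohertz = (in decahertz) 1.112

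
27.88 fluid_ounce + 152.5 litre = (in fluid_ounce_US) 5185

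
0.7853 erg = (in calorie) 1.877e-08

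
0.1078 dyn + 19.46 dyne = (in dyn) 19.57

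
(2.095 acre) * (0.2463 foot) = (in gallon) 1.681e+05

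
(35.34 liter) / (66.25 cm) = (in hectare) 5.334e-06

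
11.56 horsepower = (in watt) 8620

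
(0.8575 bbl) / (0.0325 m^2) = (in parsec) 1.359e-16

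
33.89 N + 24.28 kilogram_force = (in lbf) 61.15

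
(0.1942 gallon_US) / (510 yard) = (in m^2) 1.576e-06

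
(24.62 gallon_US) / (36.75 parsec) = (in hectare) 8.219e-24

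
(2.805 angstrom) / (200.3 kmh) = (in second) 5.041e-12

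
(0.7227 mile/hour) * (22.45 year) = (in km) 2.287e+05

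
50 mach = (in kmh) 6.129e+04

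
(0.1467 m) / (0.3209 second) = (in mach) 0.001343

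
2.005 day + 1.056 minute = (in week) 0.2865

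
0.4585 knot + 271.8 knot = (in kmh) 504.2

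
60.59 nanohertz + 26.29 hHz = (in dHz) 2.629e+04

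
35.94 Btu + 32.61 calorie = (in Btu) 36.07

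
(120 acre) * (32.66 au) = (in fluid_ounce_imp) 8.351e+22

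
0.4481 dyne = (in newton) 4.481e-06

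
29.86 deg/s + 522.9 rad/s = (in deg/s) 2.999e+04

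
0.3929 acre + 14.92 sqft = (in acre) 0.3932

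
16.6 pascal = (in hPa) 0.166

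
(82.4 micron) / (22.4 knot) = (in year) 2.267e-13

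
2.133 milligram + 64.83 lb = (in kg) 29.41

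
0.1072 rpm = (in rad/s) 0.01123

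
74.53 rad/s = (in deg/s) 4270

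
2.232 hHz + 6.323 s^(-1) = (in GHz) 2.295e-07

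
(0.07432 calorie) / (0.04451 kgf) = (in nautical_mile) 0.0003847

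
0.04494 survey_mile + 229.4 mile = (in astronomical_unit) 2.468e-06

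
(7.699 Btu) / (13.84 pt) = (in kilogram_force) 1.696e+05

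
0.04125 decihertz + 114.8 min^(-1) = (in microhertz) 1.917e+06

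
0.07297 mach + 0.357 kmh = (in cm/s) 2495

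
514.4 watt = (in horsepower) 0.6898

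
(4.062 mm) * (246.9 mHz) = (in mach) 2.945e-06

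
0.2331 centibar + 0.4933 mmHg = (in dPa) 2989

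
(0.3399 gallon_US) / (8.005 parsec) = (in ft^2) 5.607e-20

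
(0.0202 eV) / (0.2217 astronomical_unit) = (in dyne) 9.758e-27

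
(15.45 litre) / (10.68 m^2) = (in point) 4.101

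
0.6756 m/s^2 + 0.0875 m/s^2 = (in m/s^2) 0.7631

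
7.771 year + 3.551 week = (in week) 408.8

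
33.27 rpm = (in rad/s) 3.484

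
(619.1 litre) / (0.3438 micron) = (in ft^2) 1.938e+07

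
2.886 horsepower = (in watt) 2152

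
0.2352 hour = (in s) 846.7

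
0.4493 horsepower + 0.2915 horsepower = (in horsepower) 0.7408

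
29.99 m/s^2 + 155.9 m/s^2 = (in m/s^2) 185.9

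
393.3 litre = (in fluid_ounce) 1.33e+04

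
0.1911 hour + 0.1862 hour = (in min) 22.64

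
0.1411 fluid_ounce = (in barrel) 2.625e-05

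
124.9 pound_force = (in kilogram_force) 56.65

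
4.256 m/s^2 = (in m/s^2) 4.256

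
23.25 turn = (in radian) 146.1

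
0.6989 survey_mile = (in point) 3.188e+06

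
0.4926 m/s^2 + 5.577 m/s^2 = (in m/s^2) 6.07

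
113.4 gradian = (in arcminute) 6124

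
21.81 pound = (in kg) 9.893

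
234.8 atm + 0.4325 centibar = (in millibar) 2.379e+05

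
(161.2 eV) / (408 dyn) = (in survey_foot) 2.077e-14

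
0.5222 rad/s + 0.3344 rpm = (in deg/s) 31.93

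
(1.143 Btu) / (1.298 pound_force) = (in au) 1.396e-09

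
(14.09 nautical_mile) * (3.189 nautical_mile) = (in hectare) 1.541e+04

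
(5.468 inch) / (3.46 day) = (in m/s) 4.646e-07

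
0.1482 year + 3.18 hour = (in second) 4.685e+06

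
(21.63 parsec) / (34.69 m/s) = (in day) 2.227e+11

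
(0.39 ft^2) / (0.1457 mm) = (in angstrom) 2.487e+12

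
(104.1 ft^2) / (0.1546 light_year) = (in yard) 7.231e-15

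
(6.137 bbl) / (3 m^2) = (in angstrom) 3.252e+09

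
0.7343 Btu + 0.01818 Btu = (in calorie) 189.7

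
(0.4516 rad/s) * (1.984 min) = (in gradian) 3422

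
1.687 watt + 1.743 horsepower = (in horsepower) 1.745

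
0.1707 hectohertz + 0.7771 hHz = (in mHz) 9.478e+04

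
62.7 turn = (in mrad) 3.94e+05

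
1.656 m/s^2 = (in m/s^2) 1.656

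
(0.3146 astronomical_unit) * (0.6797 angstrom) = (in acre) 0.0007905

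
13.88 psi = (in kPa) 95.7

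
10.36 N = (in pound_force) 2.329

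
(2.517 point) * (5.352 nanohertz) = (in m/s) 4.752e-12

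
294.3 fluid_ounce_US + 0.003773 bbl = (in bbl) 0.05852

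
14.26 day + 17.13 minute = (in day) 14.27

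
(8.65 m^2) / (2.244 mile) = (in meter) 0.002395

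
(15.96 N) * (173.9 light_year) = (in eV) 1.639e+38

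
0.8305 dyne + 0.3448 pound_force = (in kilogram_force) 0.1564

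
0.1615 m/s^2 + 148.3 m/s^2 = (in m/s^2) 148.5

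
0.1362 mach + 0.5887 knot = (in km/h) 168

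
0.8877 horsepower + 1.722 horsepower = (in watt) 1946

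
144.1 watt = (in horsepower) 0.1932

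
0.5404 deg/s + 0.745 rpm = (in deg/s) 5.01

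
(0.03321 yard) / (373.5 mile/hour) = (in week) 3.007e-10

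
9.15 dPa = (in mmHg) 0.006863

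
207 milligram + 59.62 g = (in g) 59.83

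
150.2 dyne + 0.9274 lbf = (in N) 4.127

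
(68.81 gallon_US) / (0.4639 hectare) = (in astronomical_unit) 3.753e-16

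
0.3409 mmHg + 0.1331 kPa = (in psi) 0.0259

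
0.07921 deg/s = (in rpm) 0.0132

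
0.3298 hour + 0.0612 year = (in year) 0.06124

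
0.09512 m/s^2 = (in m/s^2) 0.09512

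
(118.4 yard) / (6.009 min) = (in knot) 0.5837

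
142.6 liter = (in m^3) 0.1426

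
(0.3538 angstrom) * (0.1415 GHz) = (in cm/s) 0.5006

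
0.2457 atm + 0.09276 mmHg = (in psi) 3.613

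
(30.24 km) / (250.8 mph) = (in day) 0.003122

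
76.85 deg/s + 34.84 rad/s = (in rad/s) 36.18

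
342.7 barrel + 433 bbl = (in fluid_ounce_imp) 4.34e+06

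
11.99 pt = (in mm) 4.23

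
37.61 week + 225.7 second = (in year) 0.7213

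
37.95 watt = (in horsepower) 0.05089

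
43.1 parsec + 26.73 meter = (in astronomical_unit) 8.89e+06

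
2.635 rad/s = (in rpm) 25.16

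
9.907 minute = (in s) 594.4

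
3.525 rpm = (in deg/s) 21.15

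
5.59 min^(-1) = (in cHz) 9.317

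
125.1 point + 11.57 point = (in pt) 136.7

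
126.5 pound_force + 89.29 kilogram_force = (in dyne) 1.438e+08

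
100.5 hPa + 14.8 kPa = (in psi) 3.604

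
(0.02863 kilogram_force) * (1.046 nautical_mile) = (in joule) 543.9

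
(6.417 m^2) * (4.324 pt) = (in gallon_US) 2.586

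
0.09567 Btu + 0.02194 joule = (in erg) 1.01e+09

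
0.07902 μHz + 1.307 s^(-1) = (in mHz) 1307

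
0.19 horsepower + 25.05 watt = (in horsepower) 0.2236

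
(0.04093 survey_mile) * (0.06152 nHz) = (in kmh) 1.459e-08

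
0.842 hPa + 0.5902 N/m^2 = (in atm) 0.0008368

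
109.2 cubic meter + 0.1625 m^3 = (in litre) 1.094e+05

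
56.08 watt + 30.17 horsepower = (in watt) 2.255e+04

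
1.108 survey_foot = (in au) 2.258e-12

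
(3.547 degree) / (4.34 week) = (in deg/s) 1.351e-06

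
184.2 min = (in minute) 184.2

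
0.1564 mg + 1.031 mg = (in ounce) 4.188e-05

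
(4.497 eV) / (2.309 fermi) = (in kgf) 3.182e-05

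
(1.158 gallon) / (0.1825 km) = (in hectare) 2.402e-09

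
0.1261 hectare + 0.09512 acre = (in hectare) 0.1646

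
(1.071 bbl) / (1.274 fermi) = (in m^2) 1.337e+14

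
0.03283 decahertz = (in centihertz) 32.83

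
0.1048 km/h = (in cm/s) 2.911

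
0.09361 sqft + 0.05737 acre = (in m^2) 232.2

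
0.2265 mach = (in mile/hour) 172.5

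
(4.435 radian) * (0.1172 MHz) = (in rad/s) 5.198e+05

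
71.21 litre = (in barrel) 0.4479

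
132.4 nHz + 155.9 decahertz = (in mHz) 1.559e+06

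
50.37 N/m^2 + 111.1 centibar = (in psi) 16.12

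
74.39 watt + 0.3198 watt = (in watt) 74.71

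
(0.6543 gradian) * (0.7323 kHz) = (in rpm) 71.87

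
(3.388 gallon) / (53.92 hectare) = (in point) 6.742e-05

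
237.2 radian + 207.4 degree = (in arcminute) 8.279e+05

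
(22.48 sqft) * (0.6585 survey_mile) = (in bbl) 1.392e+04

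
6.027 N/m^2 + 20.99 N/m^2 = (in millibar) 0.2702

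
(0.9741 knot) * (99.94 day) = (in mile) 2689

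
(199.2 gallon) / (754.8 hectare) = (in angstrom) 999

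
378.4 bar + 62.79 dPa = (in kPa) 3.784e+04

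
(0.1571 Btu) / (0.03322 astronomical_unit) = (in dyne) 0.003335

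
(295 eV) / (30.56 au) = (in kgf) 1.054e-30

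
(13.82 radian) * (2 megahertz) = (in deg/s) 1.584e+09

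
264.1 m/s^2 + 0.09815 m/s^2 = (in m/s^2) 264.2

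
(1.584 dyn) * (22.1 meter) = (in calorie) 8.367e-05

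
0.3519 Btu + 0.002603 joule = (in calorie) 88.74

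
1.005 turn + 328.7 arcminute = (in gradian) 408.1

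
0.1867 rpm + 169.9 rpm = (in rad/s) 17.81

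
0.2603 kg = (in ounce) 9.182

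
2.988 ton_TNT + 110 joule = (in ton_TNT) 2.988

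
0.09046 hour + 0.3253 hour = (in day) 0.01732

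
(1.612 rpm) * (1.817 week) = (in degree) 1.063e+07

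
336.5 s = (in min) 5.608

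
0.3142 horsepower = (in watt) 234.3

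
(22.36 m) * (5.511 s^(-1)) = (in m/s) 123.2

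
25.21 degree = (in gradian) 28.01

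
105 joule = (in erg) 1.05e+09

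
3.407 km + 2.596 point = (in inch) 1.341e+05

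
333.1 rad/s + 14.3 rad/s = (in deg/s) 1.99e+04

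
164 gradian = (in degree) 147.6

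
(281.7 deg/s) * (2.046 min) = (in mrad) 6.036e+05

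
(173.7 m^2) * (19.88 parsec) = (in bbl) 6.702e+20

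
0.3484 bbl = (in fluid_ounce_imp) 1949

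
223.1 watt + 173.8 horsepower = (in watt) 1.298e+05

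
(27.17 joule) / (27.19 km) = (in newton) 0.0009993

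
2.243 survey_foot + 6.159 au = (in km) 9.214e+08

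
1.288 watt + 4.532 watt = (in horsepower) 0.007805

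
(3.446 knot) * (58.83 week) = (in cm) 6.308e+09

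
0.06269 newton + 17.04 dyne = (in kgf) 0.00641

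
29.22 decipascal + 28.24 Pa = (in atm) 0.0003075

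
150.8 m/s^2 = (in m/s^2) 150.8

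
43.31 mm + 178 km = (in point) 5.046e+08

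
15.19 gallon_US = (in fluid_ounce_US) 1944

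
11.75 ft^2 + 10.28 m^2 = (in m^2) 11.37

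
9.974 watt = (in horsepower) 0.01338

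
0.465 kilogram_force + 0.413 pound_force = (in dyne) 6.397e+05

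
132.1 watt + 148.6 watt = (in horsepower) 0.3764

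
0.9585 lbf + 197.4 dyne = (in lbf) 0.9589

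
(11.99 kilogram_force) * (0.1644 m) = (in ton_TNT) 4.62e-09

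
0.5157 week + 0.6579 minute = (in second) 3.119e+05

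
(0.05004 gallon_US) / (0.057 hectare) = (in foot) 1.09e-06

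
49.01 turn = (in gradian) 1.96e+04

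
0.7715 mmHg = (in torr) 0.7715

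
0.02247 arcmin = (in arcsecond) 1.348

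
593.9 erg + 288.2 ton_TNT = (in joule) 1.206e+12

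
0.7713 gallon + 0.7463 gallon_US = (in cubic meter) 0.005745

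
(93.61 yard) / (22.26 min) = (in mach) 0.0001882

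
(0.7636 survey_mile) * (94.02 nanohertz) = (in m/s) 0.0001155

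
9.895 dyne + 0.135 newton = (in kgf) 0.01378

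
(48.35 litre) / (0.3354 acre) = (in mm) 0.03562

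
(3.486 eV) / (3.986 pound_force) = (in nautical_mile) 1.701e-23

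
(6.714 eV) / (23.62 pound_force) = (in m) 1.024e-20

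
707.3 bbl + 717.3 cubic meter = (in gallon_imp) 1.825e+05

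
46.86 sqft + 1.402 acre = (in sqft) 6.112e+04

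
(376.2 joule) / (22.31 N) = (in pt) 4.78e+04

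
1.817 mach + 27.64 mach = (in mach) 29.46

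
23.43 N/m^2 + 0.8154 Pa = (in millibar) 0.2425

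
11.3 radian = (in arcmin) 3.885e+04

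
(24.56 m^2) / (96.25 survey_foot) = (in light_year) 8.849e-17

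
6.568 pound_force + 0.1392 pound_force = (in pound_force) 6.707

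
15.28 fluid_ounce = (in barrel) 0.002842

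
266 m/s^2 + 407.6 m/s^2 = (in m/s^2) 673.6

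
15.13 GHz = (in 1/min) 9.078e+11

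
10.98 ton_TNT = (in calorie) 1.098e+10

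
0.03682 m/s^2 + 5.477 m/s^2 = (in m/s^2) 5.514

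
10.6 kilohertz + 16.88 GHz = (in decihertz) 1.688e+11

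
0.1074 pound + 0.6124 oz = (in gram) 66.08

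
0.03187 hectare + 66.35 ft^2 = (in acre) 0.08028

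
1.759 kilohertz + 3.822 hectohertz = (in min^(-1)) 1.285e+05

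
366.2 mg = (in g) 0.3662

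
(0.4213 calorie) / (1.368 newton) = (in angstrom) 1.289e+10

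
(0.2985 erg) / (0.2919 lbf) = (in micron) 0.02299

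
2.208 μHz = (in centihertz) 0.0002208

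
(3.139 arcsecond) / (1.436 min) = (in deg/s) 1.012e-05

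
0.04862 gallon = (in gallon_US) 0.04862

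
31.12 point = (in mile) 6.822e-06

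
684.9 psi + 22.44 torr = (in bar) 47.25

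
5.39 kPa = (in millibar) 53.9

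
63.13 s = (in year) 2.002e-06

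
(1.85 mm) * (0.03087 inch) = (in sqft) 1.561e-05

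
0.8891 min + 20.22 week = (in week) 20.22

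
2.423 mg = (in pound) 5.342e-06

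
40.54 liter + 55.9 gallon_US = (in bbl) 1.586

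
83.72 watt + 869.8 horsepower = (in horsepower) 869.9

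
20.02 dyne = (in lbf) 4.501e-05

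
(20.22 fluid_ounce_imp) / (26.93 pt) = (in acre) 1.494e-05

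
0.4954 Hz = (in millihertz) 495.4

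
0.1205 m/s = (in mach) 0.0003539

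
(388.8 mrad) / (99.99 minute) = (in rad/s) 6.481e-05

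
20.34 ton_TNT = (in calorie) 2.034e+10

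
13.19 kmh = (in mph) 8.196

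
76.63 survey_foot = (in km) 0.02336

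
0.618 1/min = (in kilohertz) 1.03e-05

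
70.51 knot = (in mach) 0.1065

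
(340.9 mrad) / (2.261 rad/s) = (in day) 1.745e-06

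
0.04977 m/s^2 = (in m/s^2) 0.04977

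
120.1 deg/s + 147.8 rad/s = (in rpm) 1431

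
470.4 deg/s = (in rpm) 78.4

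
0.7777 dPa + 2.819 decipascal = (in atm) 3.55e-06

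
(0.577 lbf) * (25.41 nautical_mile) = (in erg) 1.208e+12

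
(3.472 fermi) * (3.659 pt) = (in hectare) 4.482e-22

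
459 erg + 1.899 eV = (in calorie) 1.097e-05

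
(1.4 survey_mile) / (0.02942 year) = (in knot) 0.004721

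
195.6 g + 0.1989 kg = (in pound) 0.8697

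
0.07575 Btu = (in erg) 7.992e+08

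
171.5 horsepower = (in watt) 1.279e+05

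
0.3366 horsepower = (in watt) 251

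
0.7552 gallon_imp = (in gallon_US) 0.907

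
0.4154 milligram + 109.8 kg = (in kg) 109.8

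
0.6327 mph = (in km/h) 1.018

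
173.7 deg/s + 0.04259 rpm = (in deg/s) 174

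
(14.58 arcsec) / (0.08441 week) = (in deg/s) 7.933e-08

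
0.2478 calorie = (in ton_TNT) 2.478e-10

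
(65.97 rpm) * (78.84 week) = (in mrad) 3.294e+11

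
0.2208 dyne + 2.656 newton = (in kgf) 0.2708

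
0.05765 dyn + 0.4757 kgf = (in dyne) 4.665e+05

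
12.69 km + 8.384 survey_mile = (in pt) 7.422e+07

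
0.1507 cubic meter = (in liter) 150.7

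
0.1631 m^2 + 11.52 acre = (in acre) 11.52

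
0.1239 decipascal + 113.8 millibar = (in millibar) 113.8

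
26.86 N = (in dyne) 2.686e+06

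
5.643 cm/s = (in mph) 0.1262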